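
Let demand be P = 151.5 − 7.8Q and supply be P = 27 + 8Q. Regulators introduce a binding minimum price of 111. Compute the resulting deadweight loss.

Competitive equilibrium: 151.5 − 7.8Q = 27 + 8Q → Q* = 7.8797, P* = 90.038.
At the floor P = 111, quantity demanded = (151.5 − 111)/7.8 = 5.1923.
Sellers' marginal cost at Q' = 5.1923: 27 + 8·5.1923 = 68.5384.
ΔQ = 7.8797 − 5.1923 = 2.6874; wedge = 111 − 68.5384 = 42.4616.
DWL = ½ × 2.6874 × 42.4616 = 57.06.

57.06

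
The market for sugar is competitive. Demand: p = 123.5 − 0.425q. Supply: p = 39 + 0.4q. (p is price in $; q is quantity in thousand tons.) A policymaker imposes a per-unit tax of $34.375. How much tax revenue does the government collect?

Competitive equilibrium: 123.5 − 0.425q = 39 + 0.4q → q* = 102.4242, p* = 79.9697.
With the tax, the buyer price exceeds the seller price by 34.375: (123.5 − 0.425q) − (39 + 0.4q) = 34.375 → q' = 60.7576.
Tax revenue = 34.375 × 60.7576 = $2088.54 thousand.

$2088.54 thousand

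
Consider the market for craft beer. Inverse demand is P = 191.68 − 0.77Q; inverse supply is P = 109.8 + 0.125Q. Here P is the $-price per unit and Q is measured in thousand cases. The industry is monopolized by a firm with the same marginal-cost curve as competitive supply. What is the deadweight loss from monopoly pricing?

$801.04 thousand

Competitive equilibrium: 191.68 − 0.77Q = 109.8 + 0.125Q → Q* = 91.486, P* = 121.2358.
Marginal revenue: MR = 191.68 − 1.54Q. Set MR = MC: 191.68 − 1.54Q = 109.8 + 0.125Q → Q_m = 49.1772.
Price P_m = 191.68 − 0.77·49.1772 = 153.8136; MC(Q_m) = 109.8 + 0.125·49.1772 = 115.9472.
Competitive Q* = 91.486, so ΔQ = 42.3088; wedge = 153.8136 − 115.9472 = 37.8664.
The triangle = ½ × 42.3088 × 37.8664 = $801.04 thousand.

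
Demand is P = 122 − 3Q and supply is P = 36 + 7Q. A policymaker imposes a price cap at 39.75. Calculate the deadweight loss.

325.16

Competitive equilibrium: 122 − 3Q = 36 + 7Q → Q* = 8.6, P* = 96.2.
At the ceiling P = 39.75, quantity supplied = (39.75 − 36)/7 = 0.5357.
Willingness to pay at Q' = 0.5357: 122 − 3·0.5357 = 120.3929.
ΔQ = 8.6 − 0.5357 = 8.0643; wedge = 120.3929 − 39.75 = 80.6429.
The triangle = ½ × 8.0643 × 80.6429 = 325.16.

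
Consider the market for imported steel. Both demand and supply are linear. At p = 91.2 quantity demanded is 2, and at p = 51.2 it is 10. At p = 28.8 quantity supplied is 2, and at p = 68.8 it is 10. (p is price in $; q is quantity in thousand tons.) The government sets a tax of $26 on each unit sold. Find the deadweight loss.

Demand slope = (51.2 − 91.2)/(10 − 2) = −5, so p = 101.2 − 5q.
Supply slope = (68.8 − 28.8)/(10 − 2) = 5, so p = 18.8 + 5q.
Competitive equilibrium: 101.2 − 5q = 18.8 + 5q → q* = 8.24, p* = 60.
With the tax, the buyer price exceeds the seller price by 26: (101.2 − 5q) − (18.8 + 5q) = 26 → q' = 5.64.
Δq = 8.24 − 5.64 = 2.6; the wedge equals the tax, 26.
Welfare loss = ½ × 2.6 × 26 = $33.80 thousand.

$33.80 thousand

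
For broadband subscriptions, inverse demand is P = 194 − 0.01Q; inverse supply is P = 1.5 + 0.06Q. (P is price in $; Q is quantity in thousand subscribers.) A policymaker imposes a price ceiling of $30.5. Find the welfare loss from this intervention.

Competitive equilibrium: 194 − 0.01Q = 1.5 + 0.06Q → Q* = 2750, P* = 166.5.
At the ceiling P = 30.5, quantity supplied = (30.5 − 1.5)/0.06 = 483.333333.
Willingness to pay at Q' = 483.333333: 194 − 0.01·483.333333 = 189.166667.
ΔQ = 2750 − 483.333333 = 2266.666667; wedge = 189.166667 − 30.5 = 158.666667.
Welfare loss = ½ × 2266.666667 × 158.666667 = $179822.22 thousand.

$179822.22 thousand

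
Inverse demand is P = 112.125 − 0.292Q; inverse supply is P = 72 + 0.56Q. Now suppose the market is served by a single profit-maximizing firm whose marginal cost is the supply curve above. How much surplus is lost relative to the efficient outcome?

61.56

Competitive equilibrium: 112.125 − 0.292Q = 72 + 0.56Q → Q* = 47.0951, P* = 98.3732.
Marginal revenue: MR = 112.125 − 0.584Q. Set MR = MC: 112.125 − 0.584Q = 72 + 0.56Q → Q_m = 35.0743.
Price P_m = 112.125 − 0.292·35.0743 = 101.8833; MC(Q_m) = 72 + 0.56·35.0743 = 91.6416.
Competitive Q* = 47.0951, so ΔQ = 12.0208; wedge = 101.8833 − 91.6416 = 10.2417.
Deadweight loss = ½ × 12.0208 × 10.2417 = 61.56.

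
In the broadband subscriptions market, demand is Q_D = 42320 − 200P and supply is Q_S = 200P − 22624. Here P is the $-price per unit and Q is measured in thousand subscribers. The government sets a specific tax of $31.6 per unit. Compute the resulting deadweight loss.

In inverse form: demand P = 211.6 − 0.005Q, supply P = 113.12 + 0.005Q.
Competitive equilibrium: 211.6 − 0.005Q = 113.12 + 0.005Q → Q* = 9848, P* = 162.36.
With the tax, the buyer price exceeds the seller price by 31.6: (211.6 − 0.005Q) − (113.12 + 0.005Q) = 31.6 → Q' = 6688.
ΔQ = 9848 − 6688 = 3160; the wedge equals the tax, 31.6.
The triangle = ½ × 3160 × 31.6 = $49928 thousand.

$49928 thousand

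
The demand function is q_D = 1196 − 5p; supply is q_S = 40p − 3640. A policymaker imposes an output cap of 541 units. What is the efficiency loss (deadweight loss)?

In inverse form: demand p = 239.2 − 0.2q, supply p = 91 + 0.025q.
Competitive equilibrium: 239.2 − 0.2q = 91 + 0.025q → q* = 658.6667, p* = 107.4667.
At q = 541: demand price = 239.2 − 0.2·541 = 131; supply price = 91 + 0.025·541 = 104.525.
Δq = 658.6667 − 541 = 117.6667; wedge = 131 − 104.525 = 26.475.
Deadweight loss = ½ × 117.6667 × 26.475 = 1557.61.

1557.61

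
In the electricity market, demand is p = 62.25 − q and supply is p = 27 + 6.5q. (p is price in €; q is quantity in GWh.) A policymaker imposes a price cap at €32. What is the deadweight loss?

Competitive equilibrium: 62.25 − q = 27 + 6.5q → q* = 4.7, p* = 57.55.
At the ceiling p = 32, quantity supplied = (32 − 27)/6.5 = 0.7692.
Willingness to pay at q' = 0.7692: 62.25 − 1·0.7692 = 61.4808.
Δq = 4.7 − 0.7692 = 3.9308; wedge = 61.4808 − 32 = 29.4808.
Deadweight loss = ½ × 3.9308 × 29.4808 = €57.94.

€57.94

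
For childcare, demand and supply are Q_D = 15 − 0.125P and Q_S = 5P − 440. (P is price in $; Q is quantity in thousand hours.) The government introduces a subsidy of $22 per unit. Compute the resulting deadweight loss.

$29.51 thousand

In inverse form: demand P = 120 − 8Q, supply P = 88 + 0.2Q.
Competitive equilibrium: 120 − 8Q = 88 + 0.2Q → Q* = 3.9024, P* = 88.7805.
The subsidy lowers effective supply by 22: P = 66 + 0.2Q.
New quantity: 120 − 8Q = 66 + 0.2Q → Q' = 6.5854.
Overproduction ΔQ = 6.5854 − 3.9024 = 2.683; wedge = subsidy = 22.
DWL = ½ × 2.683 × 22 = $29.51 thousand.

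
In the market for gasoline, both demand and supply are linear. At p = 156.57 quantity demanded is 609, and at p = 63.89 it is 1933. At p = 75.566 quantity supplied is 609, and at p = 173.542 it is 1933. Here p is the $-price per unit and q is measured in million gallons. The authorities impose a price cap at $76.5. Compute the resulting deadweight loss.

$21772.57 million

Demand slope = (63.89 − 156.57)/(1933 − 609) = −0.07, so p = 199.2 − 0.07q.
Supply slope = (173.542 − 75.566)/(1933 − 609) = 0.074, so p = 30.5 + 0.074q.
Competitive equilibrium: 199.2 − 0.07q = 30.5 + 0.074q → q* = 1171.5278, p* = 117.1931.
At the ceiling p = 76.5, quantity supplied = (76.5 − 30.5)/0.074 = 621.6216.
Willingness to pay at q' = 621.6216: 199.2 − 0.07·621.6216 = 155.6865.
Δq = 1171.5278 − 621.6216 = 549.9062; wedge = 155.6865 − 76.5 = 79.1865.
DWL = ½ × 549.9062 × 79.1865 = $21772.57 million.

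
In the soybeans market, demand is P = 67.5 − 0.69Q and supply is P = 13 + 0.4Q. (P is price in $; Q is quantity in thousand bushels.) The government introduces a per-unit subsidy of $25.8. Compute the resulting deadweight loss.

$305.34 thousand

Competitive equilibrium: 67.5 − 0.69Q = 13 + 0.4Q → Q* = 50, P* = 33.
The subsidy lowers effective supply by 25.8: P = 0.4Q − 12.8.
New quantity: 67.5 − 0.69Q = 0.4Q − 12.8 → Q' = 73.6697.
Overproduction ΔQ = 73.6697 − 50 = 23.6697; wedge = subsidy = 25.8.
Welfare loss = ½ × 23.6697 × 25.8 = $305.34 thousand.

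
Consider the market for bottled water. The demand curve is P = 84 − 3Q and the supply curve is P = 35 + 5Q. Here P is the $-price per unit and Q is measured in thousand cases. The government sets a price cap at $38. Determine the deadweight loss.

$122.10 thousand

Competitive equilibrium: 84 − 3Q = 35 + 5Q → Q* = 6.125, P* = 65.625.
At the ceiling P = 38, quantity supplied = (38 − 35)/5 = 0.6.
Willingness to pay at Q' = 0.6: 84 − 3·0.6 = 82.2.
ΔQ = 6.125 − 0.6 = 5.525; wedge = 82.2 − 38 = 44.2.
Deadweight loss = ½ × 5.525 × 44.2 = $122.10 thousand.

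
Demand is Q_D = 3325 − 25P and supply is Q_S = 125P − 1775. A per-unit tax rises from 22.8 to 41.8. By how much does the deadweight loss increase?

In inverse form: demand P = 133 − 0.04Q, supply P = 14.2 + 0.008Q.
Competitive equilibrium: 133 − 0.04Q = 14.2 + 0.008Q → Q* = 2475, P* = 34.
For a per-unit tax t: ΔQ = t/0.048, so DWL = ½·t·(t/0.048) = t²/0.096.
At t = 22.8: DWL = 5415. At t = 41.8: DWL = 18200.417.
Increase = 18200.417 − 5415 = 12785.42.

12785.42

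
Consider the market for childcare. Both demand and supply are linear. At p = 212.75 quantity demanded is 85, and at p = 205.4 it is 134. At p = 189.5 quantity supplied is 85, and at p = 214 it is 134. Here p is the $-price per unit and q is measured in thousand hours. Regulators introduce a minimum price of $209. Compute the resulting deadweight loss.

Demand slope = (205.4 − 212.75)/(134 − 85) = −0.15, so p = 225.5 − 0.15q.
Supply slope = (214 − 189.5)/(134 − 85) = 0.5, so p = 147 + 0.5q.
Competitive equilibrium: 225.5 − 0.15q = 147 + 0.5q → q* = 120.7692, p* = 207.3846.
At the floor p = 209, quantity demanded = (225.5 − 209)/0.15 = 110.
Sellers' marginal cost at q' = 110: 147 + 0.5·110 = 202.
Δq = 120.7692 − 110 = 10.7692; wedge = 209 − 202 = 7.
DWL = ½ × 10.7692 × 7 = $37.69 thousand.

$37.69 thousand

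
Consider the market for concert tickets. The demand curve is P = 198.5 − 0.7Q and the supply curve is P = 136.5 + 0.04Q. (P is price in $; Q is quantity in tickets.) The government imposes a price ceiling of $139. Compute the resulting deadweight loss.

$167.61

Competitive equilibrium: 198.5 − 0.7Q = 136.5 + 0.04Q → Q* = 83.7838, P* = 139.8514.
At the ceiling P = 139, quantity supplied = (139 − 136.5)/0.04 = 62.5.
Willingness to pay at Q' = 62.5: 198.5 − 0.7·62.5 = 154.75.
ΔQ = 83.7838 − 62.5 = 21.2838; wedge = 154.75 − 139 = 15.75.
Deadweight loss = ½ × 21.2838 × 15.75 = $167.61.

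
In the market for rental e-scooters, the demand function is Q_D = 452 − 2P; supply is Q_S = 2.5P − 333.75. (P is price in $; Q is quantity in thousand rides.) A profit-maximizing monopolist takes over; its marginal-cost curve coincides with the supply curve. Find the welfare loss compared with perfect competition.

$606.31 thousand

In inverse form: demand P = 226 − 0.5Q, supply P = 133.5 + 0.4Q.
Competitive equilibrium: 226 − 0.5Q = 133.5 + 0.4Q → Q* = 102.7778, P* = 174.6111.
Marginal revenue: MR = 226 − Q. Set MR = MC: 226 − Q = 133.5 + 0.4Q → Q_m = 66.0714.
Price P_m = 226 − 0.5·66.0714 = 192.9643; MC(Q_m) = 133.5 + 0.4·66.0714 = 159.9286.
Competitive Q* = 102.7778, so ΔQ = 36.7064; wedge = 192.9643 − 159.9286 = 33.0357.
Deadweight loss = ½ × 36.7064 × 33.0357 = $606.31 thousand.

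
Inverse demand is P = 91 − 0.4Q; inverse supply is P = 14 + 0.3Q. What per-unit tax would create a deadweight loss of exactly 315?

21

Competitive equilibrium: 91 − 0.4Q = 14 + 0.3Q → Q* = 110, P* = 47.
A tax t gives ΔQ = t/0.7 and wedge t, so DWL = t²/1.4.
t²/1.4 = 315 → t² = 441 → t = 21.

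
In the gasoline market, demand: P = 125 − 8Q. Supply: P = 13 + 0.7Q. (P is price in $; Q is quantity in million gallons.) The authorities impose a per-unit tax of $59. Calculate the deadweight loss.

Competitive equilibrium: 125 − 8Q = 13 + 0.7Q → Q* = 12.8736, P* = 22.0115.
With the tax, the buyer price exceeds the seller price by 59: (125 − 8Q) − (13 + 0.7Q) = 59 → Q' = 6.092.
ΔQ = 12.8736 − 6.092 = 6.7816; the wedge equals the tax, 59.
DWL = ½ × 6.7816 × 59 = $200.06 million.

$200.06 million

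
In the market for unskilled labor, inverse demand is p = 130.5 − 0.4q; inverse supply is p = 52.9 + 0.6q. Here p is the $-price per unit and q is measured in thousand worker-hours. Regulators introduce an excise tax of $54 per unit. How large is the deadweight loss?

Competitive equilibrium: 130.5 − 0.4q = 52.9 + 0.6q → q* = 77.6, p* = 99.46.
With the tax, the buyer price exceeds the seller price by 54: (130.5 − 0.4q) − (52.9 + 0.6q) = 54 → q' = 23.6.
Δq = 77.6 − 23.6 = 54; the wedge equals the tax, 54.
Welfare loss = ½ × 54 × 54 = $1458 thousand.

$1458 thousand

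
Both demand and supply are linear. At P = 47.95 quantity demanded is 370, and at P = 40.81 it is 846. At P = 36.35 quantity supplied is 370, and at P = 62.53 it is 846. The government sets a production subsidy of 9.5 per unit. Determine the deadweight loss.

Demand slope = (40.81 − 47.95)/(846 − 370) = −0.015, so P = 53.5 − 0.015Q.
Supply slope = (62.53 − 36.35)/(846 − 370) = 0.055, so P = 16 + 0.055Q.
Competitive equilibrium: 53.5 − 0.015Q = 16 + 0.055Q → Q* = 535.7143, P* = 45.4643.
The subsidy lowers effective supply by 9.5: P = 6.5 + 0.055Q.
New quantity: 53.5 − 0.015Q = 6.5 + 0.055Q → Q' = 671.4286.
Overproduction ΔQ = 671.4286 − 535.7143 = 135.7143; wedge = subsidy = 9.5.
Welfare loss = ½ × 135.7143 × 9.5 = 644.64.

644.64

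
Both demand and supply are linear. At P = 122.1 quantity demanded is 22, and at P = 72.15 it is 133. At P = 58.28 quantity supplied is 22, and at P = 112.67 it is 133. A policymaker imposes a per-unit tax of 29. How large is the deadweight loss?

Demand slope = (72.15 − 122.1)/(133 − 22) = −0.45, so P = 132 − 0.45Q.
Supply slope = (112.67 − 58.28)/(133 − 22) = 0.49, so P = 47.5 + 0.49Q.
Competitive equilibrium: 132 − 0.45Q = 47.5 + 0.49Q → Q* = 89.8936, P* = 91.5479.
With the tax, the buyer price exceeds the seller price by 29: (132 − 0.45Q) − (47.5 + 0.49Q) = 29 → Q' = 59.0426.
ΔQ = 89.8936 − 59.0426 = 30.851; the wedge equals the tax, 29.
Welfare loss = ½ × 30.851 × 29 = 447.34.

447.34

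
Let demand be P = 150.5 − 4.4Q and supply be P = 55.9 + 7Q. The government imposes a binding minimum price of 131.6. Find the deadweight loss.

91.33

Competitive equilibrium: 150.5 − 4.4Q = 55.9 + 7Q → Q* = 8.29825, P* = 113.98772.
At the floor P = 131.6, quantity demanded = (150.5 − 131.6)/4.4 = 4.29545.
Sellers' marginal cost at Q' = 4.29545: 55.9 + 7·4.29545 = 85.96815.
ΔQ = 8.29825 − 4.29545 = 4.0028; wedge = 131.6 − 85.96815 = 45.63185.
Deadweight loss = ½ × 4.0028 × 45.63185 = 91.33.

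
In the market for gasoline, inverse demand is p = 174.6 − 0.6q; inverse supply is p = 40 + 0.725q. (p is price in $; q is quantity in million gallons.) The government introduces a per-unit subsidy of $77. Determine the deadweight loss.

$2237.36 million

Competitive equilibrium: 174.6 − 0.6q = 40 + 0.725q → q* = 101.5849, p* = 113.6491.
The subsidy lowers effective supply by 77: p = 0.725q − 37.
New quantity: 174.6 − 0.6q = 0.725q − 37 → q' = 159.6981.
Overproduction Δq = 159.6981 − 101.5849 = 58.1132; wedge = subsidy = 77.
The triangle = ½ × 58.1132 × 77 = $2237.36 million.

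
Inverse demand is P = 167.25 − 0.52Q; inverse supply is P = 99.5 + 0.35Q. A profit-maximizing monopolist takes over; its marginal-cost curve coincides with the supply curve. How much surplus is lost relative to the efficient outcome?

Competitive equilibrium: 167.25 − 0.52Q = 99.5 + 0.35Q → Q* = 77.8736, P* = 126.7557.
Marginal revenue: MR = 167.25 − 1.04Q. Set MR = MC: 167.25 − 1.04Q = 99.5 + 0.35Q → Q_m = 48.741.
Price P_m = 167.25 − 0.52·48.741 = 141.9047; MC(Q_m) = 99.5 + 0.35·48.741 = 116.5594.
Competitive Q* = 77.8736, so ΔQ = 29.1326; wedge = 141.9047 − 116.5594 = 25.3453.
Deadweight loss = ½ × 29.1326 × 25.3453 = 369.19.

369.19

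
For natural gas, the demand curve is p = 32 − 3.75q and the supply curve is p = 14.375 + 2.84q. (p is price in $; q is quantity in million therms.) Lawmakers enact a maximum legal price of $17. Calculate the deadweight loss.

$10.09 million

Competitive equilibrium: 32 − 3.75q = 14.375 + 2.84q → q* = 2.6745, p* = 21.9706.
At the ceiling p = 17, quantity supplied = (17 − 14.375)/2.84 = 0.9243.
Willingness to pay at q' = 0.9243: 32 − 3.75·0.9243 = 28.5339.
Δq = 2.6745 − 0.9243 = 1.7502; wedge = 28.5339 − 17 = 11.5339.
The triangle = ½ × 1.7502 × 11.5339 = $10.09 million.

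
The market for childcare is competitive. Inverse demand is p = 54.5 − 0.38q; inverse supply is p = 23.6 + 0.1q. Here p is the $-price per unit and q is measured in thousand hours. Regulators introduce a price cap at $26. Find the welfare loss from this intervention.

Competitive equilibrium: 54.5 − 0.38q = 23.6 + 0.1q → q* = 64.375, p* = 30.0375.
At the ceiling p = 26, quantity supplied = (26 − 23.6)/0.1 = 24.
Willingness to pay at q' = 24: 54.5 − 0.38·24 = 45.38.
Δq = 64.375 − 24 = 40.375; wedge = 45.38 − 26 = 19.38.
DWL = ½ × 40.375 × 19.38 = $391.23 thousand.

$391.23 thousand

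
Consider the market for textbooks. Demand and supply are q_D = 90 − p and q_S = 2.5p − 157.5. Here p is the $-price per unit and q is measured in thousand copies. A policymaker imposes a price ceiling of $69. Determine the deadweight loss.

$12.86 thousand

In inverse form: demand p = 90 − q, supply p = 63 + 0.4q.
Competitive equilibrium: 90 − q = 63 + 0.4q → q* = 19.2857, p* = 70.7143.
At the ceiling p = 69, quantity supplied = (69 − 63)/0.4 = 15.
Willingness to pay at q' = 15: 90 − 1·15 = 75.
Δq = 19.2857 − 15 = 4.2857; wedge = 75 − 69 = 6.
DWL = ½ × 4.2857 × 6 = $12.86 thousand.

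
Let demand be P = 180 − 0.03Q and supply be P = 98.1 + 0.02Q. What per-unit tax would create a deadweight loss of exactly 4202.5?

20.5

Competitive equilibrium: 180 − 0.03Q = 98.1 + 0.02Q → Q* = 1638, P* = 130.86.
A tax t gives ΔQ = t/0.05 and wedge t, so DWL = t²/0.1.
t²/0.1 = 4202.5 → t² = 420.25 → t = 20.5.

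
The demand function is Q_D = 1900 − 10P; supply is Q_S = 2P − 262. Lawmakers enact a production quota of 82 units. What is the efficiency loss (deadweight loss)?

In inverse form: demand P = 190 − 0.1Q, supply P = 131 + 0.5Q.
Competitive equilibrium: 190 − 0.1Q = 131 + 0.5Q → Q* = 98.3333, P* = 180.1667.
At Q = 82: demand price = 190 − 0.1·82 = 181.8; supply price = 131 + 0.5·82 = 172.
ΔQ = 98.3333 − 82 = 16.3333; wedge = 181.8 − 172 = 9.8.
Deadweight loss = ½ × 16.3333 × 9.8 = 80.03.

80.03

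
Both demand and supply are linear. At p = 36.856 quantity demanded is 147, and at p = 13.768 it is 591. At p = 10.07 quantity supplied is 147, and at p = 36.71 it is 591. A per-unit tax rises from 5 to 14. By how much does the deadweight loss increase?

763.39

Demand slope = (13.768 − 36.856)/(591 − 147) = −0.052, so p = 44.5 − 0.052q.
Supply slope = (36.71 − 10.07)/(591 − 147) = 0.06, so p = 1.25 + 0.06q.
Competitive equilibrium: 44.5 − 0.052q = 1.25 + 0.06q → q* = 386.1607, p* = 24.4196.
For a per-unit tax t: Δq = t/0.112, so DWL = ½·t·(t/0.112) = t²/0.224.
At t = 5: DWL = 111.607. At t = 14: DWL = 875.
Increase = 875 − 111.607 = 763.39.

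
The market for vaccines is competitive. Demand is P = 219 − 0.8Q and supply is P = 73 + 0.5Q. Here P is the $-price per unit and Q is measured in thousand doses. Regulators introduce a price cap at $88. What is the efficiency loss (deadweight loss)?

Competitive equilibrium: 219 − 0.8Q = 73 + 0.5Q → Q* = 112.3077, P* = 129.1538.
At the ceiling P = 88, quantity supplied = (88 − 73)/0.5 = 30.
Willingness to pay at Q' = 30: 219 − 0.8·30 = 195.
ΔQ = 112.3077 − 30 = 82.3077; wedge = 195 − 88 = 107.
Deadweight loss = ½ × 82.3077 × 107 = $4403.46 thousand.

$4403.46 thousand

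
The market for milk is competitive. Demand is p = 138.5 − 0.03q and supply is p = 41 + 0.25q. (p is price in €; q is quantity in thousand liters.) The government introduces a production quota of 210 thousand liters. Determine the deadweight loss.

Competitive equilibrium: 138.5 − 0.03q = 41 + 0.25q → q* = 348.2143, p* = 128.0536.
At q = 210: demand price = 138.5 − 0.03·210 = 132.2; supply price = 41 + 0.25·210 = 93.5.
Δq = 348.2143 − 210 = 138.2143; wedge = 132.2 − 93.5 = 38.7.
The triangle = ½ × 138.2143 × 38.7 = €2674.45 thousand.

€2674.45 thousand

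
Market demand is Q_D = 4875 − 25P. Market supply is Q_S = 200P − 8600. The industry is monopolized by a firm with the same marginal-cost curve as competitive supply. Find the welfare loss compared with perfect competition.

In inverse form: demand P = 195 − 0.04Q, supply P = 43 + 0.005Q.
Competitive equilibrium: 195 − 0.04Q = 43 + 0.005Q → Q* = 3377.77778, P* = 59.88889.
Marginal revenue: MR = 195 − 0.08Q. Set MR = MC: 195 − 0.08Q = 43 + 0.005Q → Q_m = 1788.23529.
Price P_m = 195 − 0.04·1788.23529 = 123.47059; MC(Q_m) = 43 + 0.005·1788.23529 = 51.94118.
Competitive Q* = 3377.77778, so ΔQ = 1589.54249; wedge = 123.47059 − 51.94118 = 71.52941.
The triangle = ½ × 1589.54249 × 71.52941 = 56849.52.

56849.52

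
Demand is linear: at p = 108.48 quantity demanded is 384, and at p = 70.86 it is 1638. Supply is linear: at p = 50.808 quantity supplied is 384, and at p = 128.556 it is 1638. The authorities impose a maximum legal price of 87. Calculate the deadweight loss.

Demand slope = (70.86 − 108.48)/(1638 − 384) = −0.03, so p = 120 − 0.03q.
Supply slope = (128.556 − 50.808)/(1638 − 384) = 0.062, so p = 27 + 0.062q.
Competitive equilibrium: 120 − 0.03q = 27 + 0.062q → q* = 1010.8696, p* = 89.6739.
At the ceiling p = 87, quantity supplied = (87 − 27)/0.062 = 967.7419.
Willingness to pay at q' = 967.7419: 120 − 0.03·967.7419 = 90.9677.
Δq = 1010.8696 − 967.7419 = 43.1277; wedge = 90.9677 − 87 = 3.9677.
The triangle = ½ × 43.1277 × 3.9677 = 85.56.

85.56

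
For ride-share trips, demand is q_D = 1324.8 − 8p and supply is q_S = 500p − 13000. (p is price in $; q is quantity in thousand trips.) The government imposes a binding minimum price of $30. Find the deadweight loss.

$13.19 thousand

In inverse form: demand p = 165.6 − 0.125q, supply p = 26 + 0.002q.
Competitive equilibrium: 165.6 − 0.125q = 26 + 0.002q → q* = 1099.2126, p* = 28.1984.
At the floor p = 30, quantity demanded = (165.6 − 30)/0.125 = 1084.8.
Sellers' marginal cost at q' = 1084.8: 26 + 0.002·1084.8 = 28.1696.
Δq = 1099.2126 − 1084.8 = 14.4126; wedge = 30 − 28.1696 = 1.8304.
The triangle = ½ × 14.4126 × 1.8304 = $13.19 thousand.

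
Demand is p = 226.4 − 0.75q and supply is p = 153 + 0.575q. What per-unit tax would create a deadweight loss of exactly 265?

Competitive equilibrium: 226.4 − 0.75q = 153 + 0.575q → q* = 55.3962, p* = 184.8528.
A tax t gives Δq = t/1.325 and wedge t, so DWL = t²/2.65.
t²/2.65 = 265 → t² = 702.25 → t = 26.5.

26.5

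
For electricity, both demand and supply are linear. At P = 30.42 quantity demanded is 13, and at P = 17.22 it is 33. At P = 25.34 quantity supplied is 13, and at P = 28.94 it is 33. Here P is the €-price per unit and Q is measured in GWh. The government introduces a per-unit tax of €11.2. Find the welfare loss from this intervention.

€74.67

Demand slope = (17.22 − 30.42)/(33 − 13) = −0.66, so P = 39 − 0.66Q.
Supply slope = (28.94 − 25.34)/(33 − 13) = 0.18, so P = 23 + 0.18Q.
Competitive equilibrium: 39 − 0.66Q = 23 + 0.18Q → Q* = 19.0476, P* = 26.4286.
With the tax, the buyer price exceeds the seller price by 11.2: (39 − 0.66Q) − (23 + 0.18Q) = 11.2 → Q' = 5.7143.
ΔQ = 19.0476 − 5.7143 = 13.3333; the wedge equals the tax, 11.2.
DWL = ½ × 13.3333 × 11.2 = €74.67.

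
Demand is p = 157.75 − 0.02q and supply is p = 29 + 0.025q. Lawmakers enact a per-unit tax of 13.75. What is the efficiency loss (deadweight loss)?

2100.69

Competitive equilibrium: 157.75 − 0.02q = 29 + 0.025q → q* = 2861.1111, p* = 100.5278.
With the tax, the buyer price exceeds the seller price by 13.75: (157.75 − 0.02q) − (29 + 0.025q) = 13.75 → q' = 2555.5556.
Δq = 2861.1111 − 2555.5556 = 305.5555; the wedge equals the tax, 13.75.
Welfare loss = ½ × 305.5555 × 13.75 = 2100.69.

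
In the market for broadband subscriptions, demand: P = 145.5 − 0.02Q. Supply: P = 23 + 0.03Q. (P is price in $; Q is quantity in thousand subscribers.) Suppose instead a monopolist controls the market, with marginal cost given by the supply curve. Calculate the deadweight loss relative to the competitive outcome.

Competitive equilibrium: 145.5 − 0.02Q = 23 + 0.03Q → Q* = 2450, P* = 96.5.
Marginal revenue: MR = 145.5 − 0.04Q. Set MR = MC: 145.5 − 0.04Q = 23 + 0.03Q → Q_m = 1750.
Price P_m = 145.5 − 0.02·1750 = 110.5; MC(Q_m) = 23 + 0.03·1750 = 75.5.
Competitive Q* = 2450, so ΔQ = 700; wedge = 110.5 − 75.5 = 35.
The triangle = ½ × 700 × 35 = $12250 thousand.

$12250 thousand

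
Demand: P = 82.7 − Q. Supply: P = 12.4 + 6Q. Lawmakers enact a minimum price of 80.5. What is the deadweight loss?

215.29

Competitive equilibrium: 82.7 − Q = 12.4 + 6Q → Q* = 10.0429, P* = 72.6571.
At the floor P = 80.5, quantity demanded = (82.7 − 80.5)/1 = 2.2.
Sellers' marginal cost at Q' = 2.2: 12.4 + 6·2.2 = 25.6.
ΔQ = 10.0429 − 2.2 = 7.8429; wedge = 80.5 − 25.6 = 54.9.
Deadweight loss = ½ × 7.8429 × 54.9 = 215.29.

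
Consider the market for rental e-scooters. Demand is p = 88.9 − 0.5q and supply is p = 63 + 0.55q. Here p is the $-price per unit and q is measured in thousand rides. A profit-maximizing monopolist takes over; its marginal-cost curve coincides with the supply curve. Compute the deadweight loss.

$33.24 thousand

Competitive equilibrium: 88.9 − 0.5q = 63 + 0.55q → q* = 24.6667, p* = 76.5667.
Marginal revenue: MR = 88.9 − q. Set MR = MC: 88.9 − q = 63 + 0.55q → q_m = 16.7097.
Price p_m = 88.9 − 0.5·16.7097 = 80.5452; MC(q_m) = 63 + 0.55·16.7097 = 72.1903.
Competitive q* = 24.6667, so Δq = 7.957; wedge = 80.5452 − 72.1903 = 8.3549.
Deadweight loss = ½ × 7.957 × 8.3549 = $33.24 thousand.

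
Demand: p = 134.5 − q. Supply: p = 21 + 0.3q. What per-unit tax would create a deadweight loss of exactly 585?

39

Competitive equilibrium: 134.5 − q = 21 + 0.3q → q* = 87.3077, p* = 47.1923.
A tax t gives Δq = t/1.3 and wedge t, so DWL = t²/2.6.
t²/2.6 = 585 → t² = 1521 → t = 39.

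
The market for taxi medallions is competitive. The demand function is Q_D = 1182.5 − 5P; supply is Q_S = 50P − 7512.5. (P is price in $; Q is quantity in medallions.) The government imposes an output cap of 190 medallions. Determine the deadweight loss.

In inverse form: demand P = 236.5 − 0.2Q, supply P = 150.25 + 0.02Q.
Competitive equilibrium: 236.5 − 0.2Q = 150.25 + 0.02Q → Q* = 392.0455, P* = 158.0909.
At Q = 190: demand price = 236.5 − 0.2·190 = 198.5; supply price = 150.25 + 0.02·190 = 154.05.
ΔQ = 392.0455 − 190 = 202.0455; wedge = 198.5 − 154.05 = 44.45.
DWL = ½ × 202.0455 × 44.45 = $4490.46.

$4490.46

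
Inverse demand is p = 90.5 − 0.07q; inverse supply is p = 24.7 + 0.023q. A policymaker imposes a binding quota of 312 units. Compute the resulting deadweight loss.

7274.53

Competitive equilibrium: 90.5 − 0.07q = 24.7 + 0.023q → q* = 707.5269, p* = 40.9731.
At q = 312: demand price = 90.5 − 0.07·312 = 68.66; supply price = 24.7 + 0.023·312 = 31.876.
Δq = 707.5269 − 312 = 395.5269; wedge = 68.66 − 31.876 = 36.784.
Welfare loss = ½ × 395.5269 × 36.784 = 7274.53.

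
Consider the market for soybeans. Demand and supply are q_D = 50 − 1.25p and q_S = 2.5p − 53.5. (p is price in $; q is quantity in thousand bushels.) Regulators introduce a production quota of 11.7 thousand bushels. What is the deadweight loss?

In inverse form: demand p = 40 − 0.8q, supply p = 21.4 + 0.4q.
Competitive equilibrium: 40 − 0.8q = 21.4 + 0.4q → q* = 15.5, p* = 27.6.
At q = 11.7: demand price = 40 − 0.8·11.7 = 30.64; supply price = 21.4 + 0.4·11.7 = 26.08.
Δq = 15.5 − 11.7 = 3.8; wedge = 30.64 − 26.08 = 4.56.
The triangle = ½ × 3.8 × 4.56 = $8.664 thousand.

$8.664 thousand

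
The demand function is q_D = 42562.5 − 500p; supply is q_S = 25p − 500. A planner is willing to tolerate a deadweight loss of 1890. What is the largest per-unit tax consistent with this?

12.6

In inverse form: demand p = 85.125 − 0.002q, supply p = 20 + 0.04q.
Competitive equilibrium: 85.125 − 0.002q = 20 + 0.04q → q* = 1550.5952, p* = 82.0238.
A tax t gives Δq = t/0.042 and wedge t, so DWL = t²/0.084.
t²/0.084 = 1890 → t² = 158.76 → t = 12.6.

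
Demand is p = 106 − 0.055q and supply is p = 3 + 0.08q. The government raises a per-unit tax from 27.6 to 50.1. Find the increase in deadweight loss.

Competitive equilibrium: 106 − 0.055q = 3 + 0.08q → q* = 762.963, p* = 64.037.
For a per-unit tax t: Δq = t/0.135, so DWL = ½·t·(t/0.135) = t²/0.27.
At t = 27.6: DWL = 2821.333. At t = 50.1: DWL = 9296.333.
Increase = 9296.333 − 2821.333 = 6475.

6475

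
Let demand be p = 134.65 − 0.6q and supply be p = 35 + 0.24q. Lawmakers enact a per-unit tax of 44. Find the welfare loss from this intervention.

Competitive equilibrium: 134.65 − 0.6q = 35 + 0.24q → q* = 118.631, p* = 63.4714.
With the tax, the buyer price exceeds the seller price by 44: (134.65 − 0.6q) − (35 + 0.24q) = 44 → q' = 66.25.
Δq = 118.631 − 66.25 = 52.381; the wedge equals the tax, 44.
Deadweight loss = ½ × 52.381 × 44 = 1152.38.

1152.38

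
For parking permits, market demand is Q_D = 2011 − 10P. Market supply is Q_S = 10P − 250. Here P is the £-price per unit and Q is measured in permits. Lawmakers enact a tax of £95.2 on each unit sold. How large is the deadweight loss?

£22657.60

In inverse form: demand P = 201.1 − 0.1Q, supply P = 25 + 0.1Q.
Competitive equilibrium: 201.1 − 0.1Q = 25 + 0.1Q → Q* = 880.5, P* = 113.05.
With the tax, the buyer price exceeds the seller price by 95.2: (201.1 − 0.1Q) − (25 + 0.1Q) = 95.2 → Q' = 404.5.
ΔQ = 880.5 − 404.5 = 476; the wedge equals the tax, 95.2.
The triangle = ½ × 476 × 95.2 = £22657.60.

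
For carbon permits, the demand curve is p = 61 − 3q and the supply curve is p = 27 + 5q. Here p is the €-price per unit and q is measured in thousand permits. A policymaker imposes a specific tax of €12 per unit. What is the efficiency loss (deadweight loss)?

€9 thousand

Competitive equilibrium: 61 − 3q = 27 + 5q → q* = 4.25, p* = 48.25.
With the tax, the buyer price exceeds the seller price by 12: (61 − 3q) − (27 + 5q) = 12 → q' = 2.75.
Δq = 4.25 − 2.75 = 1.5; the wedge equals the tax, 12.
Welfare loss = ½ × 1.5 × 12 = €9 thousand.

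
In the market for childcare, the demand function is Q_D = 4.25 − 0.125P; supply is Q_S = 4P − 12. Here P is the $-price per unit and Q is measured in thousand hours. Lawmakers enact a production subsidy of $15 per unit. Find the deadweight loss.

In inverse form: demand P = 34 − 8Q, supply P = 3 + 0.25Q.
Competitive equilibrium: 34 − 8Q = 3 + 0.25Q → Q* = 3.7576, P* = 3.9394.
The subsidy lowers effective supply by 15: P = 0.25Q − 12.
New quantity: 34 − 8Q = 0.25Q − 12 → Q' = 5.5758.
Overproduction ΔQ = 5.5758 − 3.7576 = 1.8182; wedge = subsidy = 15.
Deadweight loss = ½ × 1.8182 × 15 = $13.64 thousand.

$13.64 thousand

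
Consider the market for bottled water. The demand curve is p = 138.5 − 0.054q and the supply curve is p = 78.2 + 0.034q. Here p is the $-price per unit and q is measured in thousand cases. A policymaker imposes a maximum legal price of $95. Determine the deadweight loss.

$1607.01 thousand

Competitive equilibrium: 138.5 − 0.054q = 78.2 + 0.034q → q* = 685.22727, p* = 101.49773.
At the ceiling p = 95, quantity supplied = (95 − 78.2)/0.034 = 494.11765.
Willingness to pay at q' = 494.11765: 138.5 − 0.054·494.11765 = 111.81765.
Δq = 685.22727 − 494.11765 = 191.10962; wedge = 111.81765 − 95 = 16.81765.
Welfare loss = ½ × 191.10962 × 16.81765 = $1607.01 thousand.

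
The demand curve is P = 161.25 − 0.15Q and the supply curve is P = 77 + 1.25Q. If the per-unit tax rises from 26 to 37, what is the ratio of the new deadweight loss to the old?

Competitive equilibrium: 161.25 − 0.15Q = 77 + 1.25Q → Q* = 60.1786, P* = 152.2232.
For a per-unit tax t: ΔQ = t/1.4, so DWL = ½·t·(t/1.4) = t²/2.8.
At t = 26: DWL = 241.429. At t = 37: DWL = 488.929.
Ratio = (37/26)² = 2.025.

2.025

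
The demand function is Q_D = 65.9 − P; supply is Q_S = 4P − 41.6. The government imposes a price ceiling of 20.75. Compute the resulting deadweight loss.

In inverse form: demand P = 65.9 − Q, supply P = 10.4 + 0.25Q.
Competitive equilibrium: 65.9 − Q = 10.4 + 0.25Q → Q* = 44.4, P* = 21.5.
At the ceiling P = 20.75, quantity supplied = (20.75 − 10.4)/0.25 = 41.4.
Willingness to pay at Q' = 41.4: 65.9 − 1·41.4 = 24.5.
ΔQ = 44.4 − 41.4 = 3; wedge = 24.5 − 20.75 = 3.75.
DWL = ½ × 3 × 3.75 = 5.625.

5.625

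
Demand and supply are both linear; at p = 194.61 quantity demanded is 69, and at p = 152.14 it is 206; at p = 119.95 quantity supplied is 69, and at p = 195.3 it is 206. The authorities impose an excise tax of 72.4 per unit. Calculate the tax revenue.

5185.86

Demand slope = (152.14 − 194.61)/(206 − 69) = −0.31, so p = 216 − 0.31q.
Supply slope = (195.3 − 119.95)/(206 − 69) = 0.55, so p = 82 + 0.55q.
Competitive equilibrium: 216 − 0.31q = 82 + 0.55q → q* = 155.814, p* = 167.6977.
With the tax, the buyer price exceeds the seller price by 72.4: (216 − 0.31q) − (82 + 0.55q) = 72.4 → q' = 71.6279.
Tax revenue = 72.4 × 71.6279 = 5185.86.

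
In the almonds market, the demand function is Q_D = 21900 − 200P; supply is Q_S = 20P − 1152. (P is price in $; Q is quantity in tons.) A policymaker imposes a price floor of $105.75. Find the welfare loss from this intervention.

$1031.11

In inverse form: demand P = 109.5 − 0.005Q, supply P = 57.6 + 0.05Q.
Competitive equilibrium: 109.5 − 0.005Q = 57.6 + 0.05Q → Q* = 943.6364, P* = 104.7818.
At the floor P = 105.75, quantity demanded = (109.5 − 105.75)/0.005 = 750.
Sellers' marginal cost at Q' = 750: 57.6 + 0.05·750 = 95.1.
ΔQ = 943.6364 − 750 = 193.6364; wedge = 105.75 − 95.1 = 10.65.
DWL = ½ × 193.6364 × 10.65 = $1031.11.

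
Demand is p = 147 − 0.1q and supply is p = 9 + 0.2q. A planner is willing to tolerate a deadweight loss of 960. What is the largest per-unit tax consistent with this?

24

Competitive equilibrium: 147 − 0.1q = 9 + 0.2q → q* = 460, p* = 101.
A tax t gives Δq = t/0.3 and wedge t, so DWL = t²/0.6.
t²/0.6 = 960 → t² = 576 → t = 24.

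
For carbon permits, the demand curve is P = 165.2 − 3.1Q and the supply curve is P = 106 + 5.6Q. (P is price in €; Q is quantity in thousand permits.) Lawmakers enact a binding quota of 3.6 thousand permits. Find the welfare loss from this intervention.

Competitive equilibrium: 165.2 − 3.1Q = 106 + 5.6Q → Q* = 6.8046, P* = 144.1057.
At Q = 3.6: demand price = 165.2 − 3.1·3.6 = 154.04; supply price = 106 + 5.6·3.6 = 126.16.
ΔQ = 6.8046 − 3.6 = 3.2046; wedge = 154.04 − 126.16 = 27.88.
The triangle = ½ × 3.2046 × 27.88 = €44.67 thousand.

€44.67 thousand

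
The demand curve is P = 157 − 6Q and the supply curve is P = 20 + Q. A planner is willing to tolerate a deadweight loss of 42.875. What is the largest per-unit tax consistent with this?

Competitive equilibrium: 157 − 6Q = 20 + Q → Q* = 19.5714, P* = 39.5714.
A tax t gives ΔQ = t/7 and wedge t, so DWL = t²/14.
t²/14 = 42.875 → t² = 600.25 → t = 24.5.

24.5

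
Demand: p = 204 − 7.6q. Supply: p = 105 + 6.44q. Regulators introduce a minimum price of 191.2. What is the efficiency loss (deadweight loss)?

202.21

Competitive equilibrium: 204 − 7.6q = 105 + 6.44q → q* = 7.05128, p* = 150.41026.
At the floor p = 191.2, quantity demanded = (204 − 191.2)/7.6 = 1.68421.
Sellers' marginal cost at q' = 1.68421: 105 + 6.44·1.68421 = 115.84631.
Δq = 7.05128 − 1.68421 = 5.36707; wedge = 191.2 − 115.84631 = 75.35369.
Deadweight loss = ½ × 5.36707 × 75.35369 = 202.21.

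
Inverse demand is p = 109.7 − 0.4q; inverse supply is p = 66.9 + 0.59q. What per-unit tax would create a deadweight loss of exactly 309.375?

24.75

Competitive equilibrium: 109.7 − 0.4q = 66.9 + 0.59q → q* = 43.2323, p* = 92.4071.
A tax t gives Δq = t/0.99 and wedge t, so DWL = t²/1.98.
t²/1.98 = 309.375 → t² = 612.5625 → t = 24.75.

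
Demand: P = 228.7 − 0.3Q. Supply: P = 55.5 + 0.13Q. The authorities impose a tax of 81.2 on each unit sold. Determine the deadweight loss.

7666.79

Competitive equilibrium: 228.7 − 0.3Q = 55.5 + 0.13Q → Q* = 402.7907, P* = 107.8628.
With the tax, the buyer price exceeds the seller price by 81.2: (228.7 − 0.3Q) − (55.5 + 0.13Q) = 81.2 → Q' = 213.9535.
ΔQ = 402.7907 − 213.9535 = 188.8372; the wedge equals the tax, 81.2.
DWL = ½ × 188.8372 × 81.2 = 7666.79.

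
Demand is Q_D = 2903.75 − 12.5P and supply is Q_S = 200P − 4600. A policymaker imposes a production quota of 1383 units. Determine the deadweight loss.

49512.62

In inverse form: demand P = 232.3 − 0.08Q, supply P = 23 + 0.005Q.
Competitive equilibrium: 232.3 − 0.08Q = 23 + 0.005Q → Q* = 2462.3529, P* = 35.3118.
At Q = 1383: demand price = 232.3 − 0.08·1383 = 121.66; supply price = 23 + 0.005·1383 = 29.915.
ΔQ = 2462.3529 − 1383 = 1079.3529; wedge = 121.66 − 29.915 = 91.745.
DWL = ½ × 1079.3529 × 91.745 = 49512.62.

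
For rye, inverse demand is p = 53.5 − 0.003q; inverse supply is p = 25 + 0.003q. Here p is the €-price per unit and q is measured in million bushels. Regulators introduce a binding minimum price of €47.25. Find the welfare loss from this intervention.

Competitive equilibrium: 53.5 − 0.003q = 25 + 0.003q → q* = 4750, p* = 39.25.
At the floor p = 47.25, quantity demanded = (53.5 − 47.25)/0.003 = 2083.3333.
Sellers' marginal cost at q' = 2083.3333: 25 + 0.003·2083.3333 = 31.25.
Δq = 4750 − 2083.3333 = 2666.6667; wedge = 47.25 − 31.25 = 16.
Deadweight loss = ½ × 2666.6667 × 16 = €21333.33 million.

€21333.33 million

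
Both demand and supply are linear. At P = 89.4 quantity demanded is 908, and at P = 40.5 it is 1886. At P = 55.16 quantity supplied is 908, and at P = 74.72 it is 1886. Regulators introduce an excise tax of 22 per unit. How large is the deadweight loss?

3457.14

Demand slope = (40.5 − 89.4)/(1886 − 908) = −0.05, so P = 134.8 − 0.05Q.
Supply slope = (74.72 − 55.16)/(1886 − 908) = 0.02, so P = 37 + 0.02Q.
Competitive equilibrium: 134.8 − 0.05Q = 37 + 0.02Q → Q* = 1397.1429, P* = 64.9429.
With the tax, the buyer price exceeds the seller price by 22: (134.8 − 0.05Q) − (37 + 0.02Q) = 22 → Q' = 1082.8571.
ΔQ = 1397.1429 − 1082.8571 = 314.2858; the wedge equals the tax, 22.
The triangle = ½ × 314.2858 × 22 = 3457.14.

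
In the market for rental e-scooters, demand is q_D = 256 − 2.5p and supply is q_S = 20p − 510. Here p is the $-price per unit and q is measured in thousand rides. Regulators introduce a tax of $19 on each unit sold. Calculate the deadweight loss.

In inverse form: demand p = 102.4 − 0.4q, supply p = 25.5 + 0.05q.
Competitive equilibrium: 102.4 − 0.4q = 25.5 + 0.05q → q* = 170.8889, p* = 34.0444.
With the tax, the buyer price exceeds the seller price by 19: (102.4 − 0.4q) − (25.5 + 0.05q) = 19 → q' = 128.6667.
Δq = 170.8889 − 128.6667 = 42.2222; the wedge equals the tax, 19.
DWL = ½ × 42.2222 × 19 = $401.11 thousand.

$401.11 thousand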